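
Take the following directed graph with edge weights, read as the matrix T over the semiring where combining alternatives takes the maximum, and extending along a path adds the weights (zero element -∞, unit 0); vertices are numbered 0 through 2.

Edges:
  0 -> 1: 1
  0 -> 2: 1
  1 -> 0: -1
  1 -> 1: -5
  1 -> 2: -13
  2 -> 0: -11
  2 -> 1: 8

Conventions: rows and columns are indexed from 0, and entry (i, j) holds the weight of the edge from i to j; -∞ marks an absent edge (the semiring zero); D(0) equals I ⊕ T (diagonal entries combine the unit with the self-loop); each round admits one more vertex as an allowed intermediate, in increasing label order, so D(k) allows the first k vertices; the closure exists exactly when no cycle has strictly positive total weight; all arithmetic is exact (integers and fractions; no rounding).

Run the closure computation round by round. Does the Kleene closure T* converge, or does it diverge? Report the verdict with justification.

D(0):
  [0, 1, 1]
  [-1, 0, -13]
  [-11, 8, 0]
D(1):
  [0, 1, 1]
  [-1, 0, 0]
  [-11, 8, 0]
Detection: at round 2, diagonal entry (2, 2) turns strictly positive.
Key observation: the cycle 2->1->0->2 has total weight 8 + (-1) + 1, which is strictly positive.
Answer: DIVERGES — positive cycle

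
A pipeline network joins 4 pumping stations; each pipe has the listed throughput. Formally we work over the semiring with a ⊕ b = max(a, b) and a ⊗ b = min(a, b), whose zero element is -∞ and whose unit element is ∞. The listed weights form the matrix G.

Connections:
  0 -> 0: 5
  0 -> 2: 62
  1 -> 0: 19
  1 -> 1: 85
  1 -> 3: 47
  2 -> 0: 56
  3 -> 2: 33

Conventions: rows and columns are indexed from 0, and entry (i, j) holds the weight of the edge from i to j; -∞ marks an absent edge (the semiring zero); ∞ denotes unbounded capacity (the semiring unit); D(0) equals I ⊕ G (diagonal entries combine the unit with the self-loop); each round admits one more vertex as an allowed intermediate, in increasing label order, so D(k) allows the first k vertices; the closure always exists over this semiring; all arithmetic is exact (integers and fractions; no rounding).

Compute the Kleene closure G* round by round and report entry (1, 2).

D(0):
  [∞, -∞, 62, -∞]
  [19, ∞, -∞, 47]
  [56, -∞, ∞, -∞]
  [-∞, -∞, 33, ∞]
D(1):
  [∞, -∞, 62, -∞]
  [19, ∞, 19, 47]
  [56, -∞, ∞, -∞]
  [-∞, -∞, 33, ∞]
D(2):
  [∞, -∞, 62, -∞]
  [19, ∞, 19, 47]
  [56, -∞, ∞, -∞]
  [-∞, -∞, 33, ∞]
D(3):
  [∞, -∞, 62, -∞]
  [19, ∞, 19, 47]
  [56, -∞, ∞, -∞]
  [33, -∞, 33, ∞]
D(4):
  [∞, -∞, 62, -∞]
  [33, ∞, 33, 47]
  [56, -∞, ∞, -∞]
  [33, -∞, 33, ∞]
Answer: G*[1][2] = 33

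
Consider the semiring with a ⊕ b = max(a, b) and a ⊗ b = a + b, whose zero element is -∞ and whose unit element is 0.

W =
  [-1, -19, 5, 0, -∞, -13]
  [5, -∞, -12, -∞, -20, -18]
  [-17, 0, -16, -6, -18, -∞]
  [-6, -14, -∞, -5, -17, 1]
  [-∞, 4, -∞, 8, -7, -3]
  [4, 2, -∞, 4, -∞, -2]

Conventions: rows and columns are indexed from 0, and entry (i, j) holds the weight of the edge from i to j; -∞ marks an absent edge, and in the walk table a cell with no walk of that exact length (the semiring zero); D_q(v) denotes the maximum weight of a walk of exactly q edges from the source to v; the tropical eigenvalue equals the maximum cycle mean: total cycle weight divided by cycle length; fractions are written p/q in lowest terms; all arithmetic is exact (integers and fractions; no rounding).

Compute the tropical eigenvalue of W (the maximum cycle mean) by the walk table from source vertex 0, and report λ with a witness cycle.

q=0: [0, -∞, -∞, -∞, -∞, -∞]
q=1: [-1, -19, 5, 0, -∞, -13]
q=2: [-2, 5, 4, -1, -13, 1]
q=3: [10, 4, 3, 5, -14, 0]
q=4: [9, 3, 15, 10, -12, 6]
q=5: [10, 15, 14, 10, -3, 11]
q=6: [20, 14, 15, 15, -4, 11]
Optimal cycle mean attained by: cycle 0->2->1->0, total 5 + 0 + 5, length 3.
Answer: λ = 10/3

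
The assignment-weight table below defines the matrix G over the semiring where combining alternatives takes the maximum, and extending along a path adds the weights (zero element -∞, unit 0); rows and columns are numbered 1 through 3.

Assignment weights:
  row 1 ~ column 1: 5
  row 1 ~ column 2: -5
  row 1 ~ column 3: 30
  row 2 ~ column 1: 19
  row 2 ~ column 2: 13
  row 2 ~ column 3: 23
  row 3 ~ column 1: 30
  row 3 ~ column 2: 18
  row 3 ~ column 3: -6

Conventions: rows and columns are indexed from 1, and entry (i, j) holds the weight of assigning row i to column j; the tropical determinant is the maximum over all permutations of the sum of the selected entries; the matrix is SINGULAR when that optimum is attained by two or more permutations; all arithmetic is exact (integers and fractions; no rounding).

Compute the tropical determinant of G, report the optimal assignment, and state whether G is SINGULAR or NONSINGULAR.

σ = (1, 2, 3): 5 + 13 + (-6) = 12
σ = (1, 3, 2): 5 + 23 + 18 = 46
σ = (2, 1, 3): (-5) + 19 + (-6) = 8
σ = (2, 3, 1): (-5) + 23 + 30 = 48
σ = (3, 1, 2): 30 + 19 + 18 = 67
σ = (3, 2, 1): 30 + 13 + 30 = 73
Optimal value attained by: σ = (3, 2, 1).
Answer: det⊕(G) = 73; verdict: NONSINGULAR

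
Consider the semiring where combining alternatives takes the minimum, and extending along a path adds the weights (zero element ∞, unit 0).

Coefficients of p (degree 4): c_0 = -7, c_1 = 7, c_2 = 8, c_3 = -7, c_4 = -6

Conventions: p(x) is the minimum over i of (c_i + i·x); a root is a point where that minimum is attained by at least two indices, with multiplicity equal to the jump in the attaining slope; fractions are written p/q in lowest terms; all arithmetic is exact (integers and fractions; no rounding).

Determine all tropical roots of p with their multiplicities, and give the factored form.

hull edge (i=0, c=-7) to (i=3, c=-7): slope 0, span 3
hull edge (i=3, c=-7) to (i=4, c=-6): slope 1, span 1
Factored form: p(x) = -6 ⊗ (x ⊕ (-1)) ⊗ (x ⊕ 0) ⊗ (x ⊕ 0) ⊗ (x ⊕ 0)
Answer: roots = -1 (mult 1), 0 (mult 3)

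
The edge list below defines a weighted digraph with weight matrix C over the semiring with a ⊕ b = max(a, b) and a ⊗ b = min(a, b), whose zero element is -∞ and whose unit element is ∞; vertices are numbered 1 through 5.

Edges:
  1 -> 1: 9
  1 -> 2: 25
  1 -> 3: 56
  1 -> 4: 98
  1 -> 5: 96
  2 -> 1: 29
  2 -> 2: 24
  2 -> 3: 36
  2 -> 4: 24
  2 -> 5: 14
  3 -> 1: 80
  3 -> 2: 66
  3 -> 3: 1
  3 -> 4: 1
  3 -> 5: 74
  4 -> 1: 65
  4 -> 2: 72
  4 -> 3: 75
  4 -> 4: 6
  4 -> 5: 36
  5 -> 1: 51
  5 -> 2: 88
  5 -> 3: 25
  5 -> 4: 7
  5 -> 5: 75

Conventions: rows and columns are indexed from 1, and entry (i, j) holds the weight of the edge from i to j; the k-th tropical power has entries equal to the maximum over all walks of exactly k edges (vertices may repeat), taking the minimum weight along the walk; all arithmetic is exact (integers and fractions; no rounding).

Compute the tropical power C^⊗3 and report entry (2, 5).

C^⊗2:
  [65, 88, 75, 24, 75]
  [36, 36, 29, 29, 36]
  [51, 74, 56, 80, 80]
  [75, 66, 56, 65, 74]
  [51, 75, 51, 51, 75]
C^⊗3:
  [75, 75, 56, 65, 75]
  [36, 36, 36, 36, 36]
  [65, 80, 75, 51, 75]
  [65, 74, 65, 75, 75]
  [51, 75, 51, 51, 75]
Key observation: the optimum is the walk 2->3->1->5, with weight 36 min 80 min 96 = 36.
Optimal value attained by: walk 2->3->1->5.
Answer: (C^⊗3)[2][5] = 36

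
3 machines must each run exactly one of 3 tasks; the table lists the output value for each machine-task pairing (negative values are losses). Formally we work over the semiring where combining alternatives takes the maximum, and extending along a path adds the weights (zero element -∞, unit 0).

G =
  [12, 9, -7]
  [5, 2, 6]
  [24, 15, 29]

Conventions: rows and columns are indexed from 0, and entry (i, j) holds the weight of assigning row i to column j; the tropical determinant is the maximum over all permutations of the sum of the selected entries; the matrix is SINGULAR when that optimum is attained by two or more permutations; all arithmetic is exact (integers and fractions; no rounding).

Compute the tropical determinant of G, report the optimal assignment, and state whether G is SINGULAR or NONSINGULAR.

σ = (0, 1, 2): 12 + 2 + 29 = 43
σ = (0, 2, 1): 12 + 6 + 15 = 33
σ = (1, 0, 2): 9 + 5 + 29 = 43
σ = (1, 2, 0): 9 + 6 + 24 = 39
σ = (2, 0, 1): (-7) + 5 + 15 = 13
σ = (2, 1, 0): (-7) + 2 + 24 = 19
Optimal value attained by: σ = (0, 1, 2).
Answer: det⊕(G) = 43; verdict: SINGULAR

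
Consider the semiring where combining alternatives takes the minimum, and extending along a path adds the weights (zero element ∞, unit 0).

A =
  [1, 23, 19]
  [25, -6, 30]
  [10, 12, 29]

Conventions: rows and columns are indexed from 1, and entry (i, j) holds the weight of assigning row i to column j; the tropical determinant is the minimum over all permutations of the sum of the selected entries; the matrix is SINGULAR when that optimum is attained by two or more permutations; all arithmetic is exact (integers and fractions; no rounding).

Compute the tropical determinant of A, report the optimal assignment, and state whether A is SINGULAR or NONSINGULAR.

σ = (1, 2, 3): 1 + (-6) + 29 = 24
σ = (1, 3, 2): 1 + 30 + 12 = 43
σ = (2, 1, 3): 23 + 25 + 29 = 77
σ = (2, 3, 1): 23 + 30 + 10 = 63
σ = (3, 1, 2): 19 + 25 + 12 = 56
σ = (3, 2, 1): 19 + (-6) + 10 = 23
Optimal value attained by: σ = (3, 2, 1).
Answer: det⊕(A) = 23; verdict: NONSINGULAR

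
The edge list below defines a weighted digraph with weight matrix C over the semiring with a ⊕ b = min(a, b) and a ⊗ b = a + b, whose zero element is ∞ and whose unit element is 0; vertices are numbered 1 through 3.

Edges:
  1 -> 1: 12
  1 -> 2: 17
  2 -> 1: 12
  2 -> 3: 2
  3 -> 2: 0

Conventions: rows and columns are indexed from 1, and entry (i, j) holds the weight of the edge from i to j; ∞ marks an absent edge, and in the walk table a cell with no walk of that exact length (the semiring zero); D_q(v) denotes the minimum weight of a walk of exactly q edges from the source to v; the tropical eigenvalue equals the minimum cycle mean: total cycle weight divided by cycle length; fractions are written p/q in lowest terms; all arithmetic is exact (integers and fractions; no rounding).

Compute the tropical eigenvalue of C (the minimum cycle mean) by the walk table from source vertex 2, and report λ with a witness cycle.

q=0: [∞, 0, ∞]
q=1: [12, ∞, 2]
q=2: [24, 2, ∞]
q=3: [14, 41, 4]
Optimal cycle mean attained by: cycle 2->3->2, total 2 + 0, length 2.
Answer: λ = 1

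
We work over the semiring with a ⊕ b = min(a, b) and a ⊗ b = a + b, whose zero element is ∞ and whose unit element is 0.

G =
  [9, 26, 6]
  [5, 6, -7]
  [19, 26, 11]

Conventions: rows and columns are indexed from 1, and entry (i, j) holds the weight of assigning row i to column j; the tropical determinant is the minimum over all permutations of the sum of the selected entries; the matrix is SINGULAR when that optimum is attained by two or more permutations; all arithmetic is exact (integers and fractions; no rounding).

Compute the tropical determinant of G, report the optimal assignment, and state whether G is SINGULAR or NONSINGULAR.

σ = (1, 2, 3): 9 + 6 + 11 = 26
σ = (1, 3, 2): 9 + (-7) + 26 = 28
σ = (2, 1, 3): 26 + 5 + 11 = 42
σ = (2, 3, 1): 26 + (-7) + 19 = 38
σ = (3, 1, 2): 6 + 5 + 26 = 37
σ = (3, 2, 1): 6 + 6 + 19 = 31
Optimal value attained by: σ = (1, 2, 3).
Answer: det⊕(G) = 26; verdict: NONSINGULAR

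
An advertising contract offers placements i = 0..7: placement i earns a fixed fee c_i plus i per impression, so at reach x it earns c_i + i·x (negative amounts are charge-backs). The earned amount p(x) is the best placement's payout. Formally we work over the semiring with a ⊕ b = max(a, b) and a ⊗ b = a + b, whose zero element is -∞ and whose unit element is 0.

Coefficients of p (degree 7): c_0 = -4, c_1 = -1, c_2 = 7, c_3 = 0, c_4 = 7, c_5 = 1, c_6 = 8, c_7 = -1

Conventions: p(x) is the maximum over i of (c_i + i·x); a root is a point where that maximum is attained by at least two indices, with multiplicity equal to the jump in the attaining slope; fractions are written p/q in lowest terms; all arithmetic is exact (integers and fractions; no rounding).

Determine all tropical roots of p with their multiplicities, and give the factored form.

hull edge (i=0, c=-4) to (i=2, c=7): slope 11/2, span 2
hull edge (i=2, c=7) to (i=6, c=8): slope 1/4, span 4
hull edge (i=6, c=8) to (i=7, c=-1): slope -9, span 1
Factored form: p(x) = -1 ⊗ (x ⊕ (-11/2)) ⊗ (x ⊕ (-11/2)) ⊗ (x ⊕ (-1/4)) ⊗ (x ⊕ (-1/4)) ⊗ (x ⊕ (-1/4)) ⊗ (x ⊕ (-1/4)) ⊗ (x ⊕ 9)
Answer: roots = -11/2 (mult 2), -1/4 (mult 4), 9 (mult 1)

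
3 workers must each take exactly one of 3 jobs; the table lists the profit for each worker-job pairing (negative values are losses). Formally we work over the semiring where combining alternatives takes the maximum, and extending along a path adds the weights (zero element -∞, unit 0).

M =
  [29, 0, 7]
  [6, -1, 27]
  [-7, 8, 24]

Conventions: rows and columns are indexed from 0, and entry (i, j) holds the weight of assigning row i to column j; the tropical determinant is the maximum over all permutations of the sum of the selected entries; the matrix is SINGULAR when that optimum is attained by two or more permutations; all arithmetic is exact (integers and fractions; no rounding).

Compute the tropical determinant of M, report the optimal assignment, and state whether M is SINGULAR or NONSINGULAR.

σ = (0, 1, 2): 29 + (-1) + 24 = 52
σ = (0, 2, 1): 29 + 27 + 8 = 64
σ = (1, 0, 2): 0 + 6 + 24 = 30
σ = (1, 2, 0): 0 + 27 + (-7) = 20
σ = (2, 0, 1): 7 + 6 + 8 = 21
σ = (2, 1, 0): 7 + (-1) + (-7) = -1
Optimal value attained by: σ = (0, 2, 1).
Answer: det⊕(M) = 64; verdict: NONSINGULAR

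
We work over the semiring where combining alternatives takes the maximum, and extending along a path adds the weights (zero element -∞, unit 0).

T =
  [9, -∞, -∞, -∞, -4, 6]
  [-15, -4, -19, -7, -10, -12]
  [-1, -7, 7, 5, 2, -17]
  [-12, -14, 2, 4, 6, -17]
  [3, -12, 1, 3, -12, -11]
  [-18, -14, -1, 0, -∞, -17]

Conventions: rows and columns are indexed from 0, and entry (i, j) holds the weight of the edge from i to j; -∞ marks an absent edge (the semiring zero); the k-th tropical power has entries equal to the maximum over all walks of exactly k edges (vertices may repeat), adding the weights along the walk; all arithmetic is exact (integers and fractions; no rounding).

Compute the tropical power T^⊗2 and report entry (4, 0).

T^⊗2:
  [18, -8, 5, 6, 5, 15]
  [-6, -8, -5, -3, -1, -9]
  [8, 0, 14, 12, 11, 5]
  [9, -5, 9, 9, 10, -5]
  [12, -6, 8, 7, 9, 9]
  [-2, -8, 6, 4, 6, -12]
Key observation: the optimum is the walk 4->0->0, with weight 3 + 9 = 12.
Optimal value attained by: walk 4->0->0.
Answer: (T^⊗2)[4][0] = 12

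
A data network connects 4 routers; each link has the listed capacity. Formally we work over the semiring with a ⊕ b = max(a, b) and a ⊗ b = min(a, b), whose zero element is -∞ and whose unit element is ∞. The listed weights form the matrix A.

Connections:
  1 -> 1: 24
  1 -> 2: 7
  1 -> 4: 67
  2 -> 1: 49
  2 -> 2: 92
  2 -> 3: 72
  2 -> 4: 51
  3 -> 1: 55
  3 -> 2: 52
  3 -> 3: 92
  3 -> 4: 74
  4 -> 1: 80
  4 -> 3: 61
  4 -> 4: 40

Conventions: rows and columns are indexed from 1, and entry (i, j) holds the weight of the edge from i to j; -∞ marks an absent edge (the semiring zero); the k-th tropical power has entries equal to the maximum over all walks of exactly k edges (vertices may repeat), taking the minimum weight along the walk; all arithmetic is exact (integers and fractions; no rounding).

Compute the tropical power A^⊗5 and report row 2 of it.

A^⊗2:
  [67, 7, 61, 40]
  [55, 92, 72, 72]
  [74, 52, 92, 74]
  [55, 52, 61, 67]
A^⊗3:
  [55, 52, 61, 67]
  [72, 92, 72, 72]
  [74, 52, 92, 74]
  [67, 52, 61, 61]
A^⊗4:
  [67, 52, 61, 61]
  [72, 92, 72, 72]
  [74, 52, 92, 74]
  [61, 52, 61, 67]
A^⊗5:
  [61, 52, 61, 67]
  [72, 92, 72, 72]
  [74, 52, 92, 74]
  [67, 52, 61, 61]
Answer: row 2 of A^⊗5 = [72, 92, 72, 72]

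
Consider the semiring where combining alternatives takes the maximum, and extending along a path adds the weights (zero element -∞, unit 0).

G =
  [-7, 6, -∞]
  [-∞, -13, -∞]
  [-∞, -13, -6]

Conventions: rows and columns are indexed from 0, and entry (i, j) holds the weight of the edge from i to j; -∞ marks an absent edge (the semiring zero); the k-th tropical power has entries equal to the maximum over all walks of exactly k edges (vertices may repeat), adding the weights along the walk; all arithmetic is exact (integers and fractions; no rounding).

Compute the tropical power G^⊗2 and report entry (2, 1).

G^⊗2:
  [-14, -1, -∞]
  [-∞, -26, -∞]
  [-∞, -19, -12]
Key observation: the optimum is the walk 2->2->1, with weight (-6) + (-13) = -19.
Optimal value attained by: walk 2->2->1.
Answer: (G^⊗2)[2][1] = -19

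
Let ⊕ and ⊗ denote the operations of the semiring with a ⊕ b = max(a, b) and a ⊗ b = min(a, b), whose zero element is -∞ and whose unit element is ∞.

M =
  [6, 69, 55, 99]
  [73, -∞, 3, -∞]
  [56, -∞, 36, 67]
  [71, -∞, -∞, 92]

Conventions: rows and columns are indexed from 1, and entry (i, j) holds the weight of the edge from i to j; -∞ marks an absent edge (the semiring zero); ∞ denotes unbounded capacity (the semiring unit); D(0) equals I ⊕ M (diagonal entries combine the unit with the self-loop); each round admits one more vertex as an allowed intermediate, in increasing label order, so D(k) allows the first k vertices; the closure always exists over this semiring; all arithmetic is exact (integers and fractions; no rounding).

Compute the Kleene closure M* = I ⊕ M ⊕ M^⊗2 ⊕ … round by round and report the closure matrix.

D(0):
  [∞, 69, 55, 99]
  [73, ∞, 3, -∞]
  [56, -∞, ∞, 67]
  [71, -∞, -∞, ∞]
D(1):
  [∞, 69, 55, 99]
  [73, ∞, 55, 73]
  [56, 56, ∞, 67]
  [71, 69, 55, ∞]
D(2):
  [∞, 69, 55, 99]
  [73, ∞, 55, 73]
  [56, 56, ∞, 67]
  [71, 69, 55, ∞]
D(3):
  [∞, 69, 55, 99]
  [73, ∞, 55, 73]
  [56, 56, ∞, 67]
  [71, 69, 55, ∞]
D(4):
  [∞, 69, 55, 99]
  [73, ∞, 55, 73]
  [67, 67, ∞, 67]
  [71, 69, 55, ∞]
Answer: M* = [[∞, 69, 55, 99], [73, ∞, 55, 73], [67, 67, ∞, 67], [71, 69, 55, ∞]]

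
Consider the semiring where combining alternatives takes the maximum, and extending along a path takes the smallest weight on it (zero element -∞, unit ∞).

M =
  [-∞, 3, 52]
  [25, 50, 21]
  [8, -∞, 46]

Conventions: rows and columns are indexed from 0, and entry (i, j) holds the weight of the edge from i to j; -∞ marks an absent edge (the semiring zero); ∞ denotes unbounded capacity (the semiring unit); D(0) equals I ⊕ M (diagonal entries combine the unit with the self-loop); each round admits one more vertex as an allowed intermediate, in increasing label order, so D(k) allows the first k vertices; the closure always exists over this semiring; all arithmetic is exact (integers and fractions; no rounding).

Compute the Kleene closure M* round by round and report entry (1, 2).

D(0):
  [∞, 3, 52]
  [25, ∞, 21]
  [8, -∞, ∞]
D(1):
  [∞, 3, 52]
  [25, ∞, 25]
  [8, 3, ∞]
D(2):
  [∞, 3, 52]
  [25, ∞, 25]
  [8, 3, ∞]
D(3):
  [∞, 3, 52]
  [25, ∞, 25]
  [8, 3, ∞]
Answer: M*[1][2] = 25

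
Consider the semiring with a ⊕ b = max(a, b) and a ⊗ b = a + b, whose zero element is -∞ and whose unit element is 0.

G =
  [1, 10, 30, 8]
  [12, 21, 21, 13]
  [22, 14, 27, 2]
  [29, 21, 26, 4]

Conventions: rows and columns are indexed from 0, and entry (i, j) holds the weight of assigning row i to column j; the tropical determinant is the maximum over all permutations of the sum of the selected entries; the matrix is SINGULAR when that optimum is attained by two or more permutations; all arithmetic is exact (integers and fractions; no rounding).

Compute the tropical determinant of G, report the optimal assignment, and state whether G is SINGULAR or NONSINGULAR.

σ = (0, 1, 2, 3): 1 + 21 + 27 + 4 = 53
σ = (0, 1, 3, 2): 1 + 21 + 2 + 26 = 50
σ = (0, 2, 1, 3): 1 + 21 + 14 + 4 = 40
σ = (0, 2, 3, 1): 1 + 21 + 2 + 21 = 45
σ = (0, 3, 1, 2): 1 + 13 + 14 + 26 = 54
σ = (0, 3, 2, 1): 1 + 13 + 27 + 21 = 62
σ = (1, 0, 2, 3): 10 + 12 + 27 + 4 = 53
σ = (1, 0, 3, 2): 10 + 12 + 2 + 26 = 50
σ = (1, 2, 0, 3): 10 + 21 + 22 + 4 = 57
σ = (1, 2, 3, 0): 10 + 21 + 2 + 29 = 62
σ = (1, 3, 0, 2): 10 + 13 + 22 + 26 = 71
σ = (1, 3, 2, 0): 10 + 13 + 27 + 29 = 79
σ = (2, 0, 1, 3): 30 + 12 + 14 + 4 = 60
σ = (2, 0, 3, 1): 30 + 12 + 2 + 21 = 65
σ = (2, 1, 0, 3): 30 + 21 + 22 + 4 = 77
σ = (2, 1, 3, 0): 30 + 21 + 2 + 29 = 82
σ = (2, 3, 0, 1): 30 + 13 + 22 + 21 = 86
σ = (2, 3, 1, 0): 30 + 13 + 14 + 29 = 86
σ = (3, 0, 1, 2): 8 + 12 + 14 + 26 = 60
σ = (3, 0, 2, 1): 8 + 12 + 27 + 21 = 68
σ = (3, 1, 0, 2): 8 + 21 + 22 + 26 = 77
σ = (3, 1, 2, 0): 8 + 21 + 27 + 29 = 85
σ = (3, 2, 0, 1): 8 + 21 + 22 + 21 = 72
σ = (3, 2, 1, 0): 8 + 21 + 14 + 29 = 72
Optimal value attained by: σ = (2, 3, 0, 1).
Answer: det⊕(G) = 86; verdict: SINGULAR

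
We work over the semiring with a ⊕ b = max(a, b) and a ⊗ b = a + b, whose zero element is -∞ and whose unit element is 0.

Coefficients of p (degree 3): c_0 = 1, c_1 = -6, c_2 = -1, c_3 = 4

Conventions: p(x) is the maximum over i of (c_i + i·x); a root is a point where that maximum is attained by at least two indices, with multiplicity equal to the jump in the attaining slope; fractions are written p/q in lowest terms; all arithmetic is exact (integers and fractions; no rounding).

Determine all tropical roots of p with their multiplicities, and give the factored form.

hull edge (i=0, c=1) to (i=3, c=4): slope 1, span 3
Factored form: p(x) = 4 ⊗ (x ⊕ (-1)) ⊗ (x ⊕ (-1)) ⊗ (x ⊕ (-1))
Answer: roots = -1 (mult 3)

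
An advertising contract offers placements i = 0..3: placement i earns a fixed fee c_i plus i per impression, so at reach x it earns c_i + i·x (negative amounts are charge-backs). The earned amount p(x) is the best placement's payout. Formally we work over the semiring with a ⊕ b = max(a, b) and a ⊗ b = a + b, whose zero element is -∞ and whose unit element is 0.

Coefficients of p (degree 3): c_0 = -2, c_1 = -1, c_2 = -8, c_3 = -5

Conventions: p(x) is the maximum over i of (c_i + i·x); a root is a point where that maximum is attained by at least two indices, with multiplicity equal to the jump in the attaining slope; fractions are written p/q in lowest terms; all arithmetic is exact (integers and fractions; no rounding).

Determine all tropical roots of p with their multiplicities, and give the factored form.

hull edge (i=0, c=-2) to (i=1, c=-1): slope 1, span 1
hull edge (i=1, c=-1) to (i=3, c=-5): slope -2, span 2
Factored form: p(x) = -5 ⊗ (x ⊕ (-1)) ⊗ (x ⊕ 2) ⊗ (x ⊕ 2)
Answer: roots = -1 (mult 1), 2 (mult 2)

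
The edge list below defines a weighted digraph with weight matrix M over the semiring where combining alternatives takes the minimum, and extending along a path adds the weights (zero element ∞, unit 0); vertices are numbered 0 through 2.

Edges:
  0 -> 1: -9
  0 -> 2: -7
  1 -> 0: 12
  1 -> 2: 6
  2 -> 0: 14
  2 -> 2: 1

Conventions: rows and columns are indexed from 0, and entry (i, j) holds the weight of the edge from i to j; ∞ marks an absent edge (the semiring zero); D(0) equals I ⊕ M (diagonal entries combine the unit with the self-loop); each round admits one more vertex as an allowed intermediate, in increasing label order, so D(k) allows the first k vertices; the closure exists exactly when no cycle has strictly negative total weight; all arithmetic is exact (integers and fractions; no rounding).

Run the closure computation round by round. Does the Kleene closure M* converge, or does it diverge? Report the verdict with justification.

D(0):
  [0, -9, -7]
  [12, 0, 6]
  [14, ∞, 0]
D(1):
  [0, -9, -7]
  [12, 0, 5]
  [14, 5, 0]
D(2):
  [0, -9, -7]
  [12, 0, 5]
  [14, 5, 0]
D(3):
  [0, -9, -7]
  [12, 0, 5]
  [14, 5, 0]
Key observation: every diagonal entry stays at the unit through all rounds, so no improving cycle exists.
Answer: CONVERGES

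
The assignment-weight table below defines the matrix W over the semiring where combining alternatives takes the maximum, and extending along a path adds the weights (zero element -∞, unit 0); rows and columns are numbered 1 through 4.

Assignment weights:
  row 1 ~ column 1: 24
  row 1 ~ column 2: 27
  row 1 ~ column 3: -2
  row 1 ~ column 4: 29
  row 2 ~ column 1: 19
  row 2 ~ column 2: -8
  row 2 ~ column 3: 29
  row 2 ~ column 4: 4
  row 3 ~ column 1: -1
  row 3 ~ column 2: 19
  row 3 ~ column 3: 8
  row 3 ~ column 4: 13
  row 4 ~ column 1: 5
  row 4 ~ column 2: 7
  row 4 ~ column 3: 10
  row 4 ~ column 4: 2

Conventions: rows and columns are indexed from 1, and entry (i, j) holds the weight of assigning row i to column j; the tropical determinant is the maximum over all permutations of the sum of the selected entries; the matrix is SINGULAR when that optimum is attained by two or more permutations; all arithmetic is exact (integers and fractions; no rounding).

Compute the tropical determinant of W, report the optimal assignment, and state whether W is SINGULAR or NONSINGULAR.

σ = (1, 2, 3, 4): 24 + (-8) + 8 + 2 = 26
σ = (1, 2, 4, 3): 24 + (-8) + 13 + 10 = 39
σ = (1, 3, 2, 4): 24 + 29 + 19 + 2 = 74
σ = (1, 3, 4, 2): 24 + 29 + 13 + 7 = 73
σ = (1, 4, 2, 3): 24 + 4 + 19 + 10 = 57
σ = (1, 4, 3, 2): 24 + 4 + 8 + 7 = 43
σ = (2, 1, 3, 4): 27 + 19 + 8 + 2 = 56
σ = (2, 1, 4, 3): 27 + 19 + 13 + 10 = 69
σ = (2, 3, 1, 4): 27 + 29 + (-1) + 2 = 57
σ = (2, 3, 4, 1): 27 + 29 + 13 + 5 = 74
σ = (2, 4, 1, 3): 27 + 4 + (-1) + 10 = 40
σ = (2, 4, 3, 1): 27 + 4 + 8 + 5 = 44
σ = (3, 1, 2, 4): (-2) + 19 + 19 + 2 = 38
σ = (3, 1, 4, 2): (-2) + 19 + 13 + 7 = 37
σ = (3, 2, 1, 4): (-2) + (-8) + (-1) + 2 = -9
σ = (3, 2, 4, 1): (-2) + (-8) + 13 + 5 = 8
σ = (3, 4, 1, 2): (-2) + 4 + (-1) + 7 = 8
σ = (3, 4, 2, 1): (-2) + 4 + 19 + 5 = 26
σ = (4, 1, 2, 3): 29 + 19 + 19 + 10 = 77
σ = (4, 1, 3, 2): 29 + 19 + 8 + 7 = 63
σ = (4, 2, 1, 3): 29 + (-8) + (-1) + 10 = 30
σ = (4, 2, 3, 1): 29 + (-8) + 8 + 5 = 34
σ = (4, 3, 1, 2): 29 + 29 + (-1) + 7 = 64
σ = (4, 3, 2, 1): 29 + 29 + 19 + 5 = 82
Optimal value attained by: σ = (4, 3, 2, 1).
Answer: det⊕(W) = 82; verdict: NONSINGULAR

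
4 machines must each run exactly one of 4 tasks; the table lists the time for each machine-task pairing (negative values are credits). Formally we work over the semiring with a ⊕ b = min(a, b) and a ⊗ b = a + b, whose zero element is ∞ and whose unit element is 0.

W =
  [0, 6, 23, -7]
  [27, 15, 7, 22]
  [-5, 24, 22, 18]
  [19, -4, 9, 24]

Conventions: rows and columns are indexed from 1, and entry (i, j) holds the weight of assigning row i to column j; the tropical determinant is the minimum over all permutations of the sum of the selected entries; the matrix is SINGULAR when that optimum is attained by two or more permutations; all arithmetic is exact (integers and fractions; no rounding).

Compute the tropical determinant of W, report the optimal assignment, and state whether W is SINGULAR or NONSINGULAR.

σ = (1, 2, 3, 4): 0 + 15 + 22 + 24 = 61
σ = (1, 2, 4, 3): 0 + 15 + 18 + 9 = 42
σ = (1, 3, 2, 4): 0 + 7 + 24 + 24 = 55
σ = (1, 3, 4, 2): 0 + 7 + 18 + (-4) = 21
σ = (1, 4, 2, 3): 0 + 22 + 24 + 9 = 55
σ = (1, 4, 3, 2): 0 + 22 + 22 + (-4) = 40
σ = (2, 1, 3, 4): 6 + 27 + 22 + 24 = 79
σ = (2, 1, 4, 3): 6 + 27 + 18 + 9 = 60
σ = (2, 3, 1, 4): 6 + 7 + (-5) + 24 = 32
σ = (2, 3, 4, 1): 6 + 7 + 18 + 19 = 50
σ = (2, 4, 1, 3): 6 + 22 + (-5) + 9 = 32
σ = (2, 4, 3, 1): 6 + 22 + 22 + 19 = 69
σ = (3, 1, 2, 4): 23 + 27 + 24 + 24 = 98
σ = (3, 1, 4, 2): 23 + 27 + 18 + (-4) = 64
σ = (3, 2, 1, 4): 23 + 15 + (-5) + 24 = 57
σ = (3, 2, 4, 1): 23 + 15 + 18 + 19 = 75
σ = (3, 4, 1, 2): 23 + 22 + (-5) + (-4) = 36
σ = (3, 4, 2, 1): 23 + 22 + 24 + 19 = 88
σ = (4, 1, 2, 3): (-7) + 27 + 24 + 9 = 53
σ = (4, 1, 3, 2): (-7) + 27 + 22 + (-4) = 38
σ = (4, 2, 1, 3): (-7) + 15 + (-5) + 9 = 12
σ = (4, 2, 3, 1): (-7) + 15 + 22 + 19 = 49
σ = (4, 3, 1, 2): (-7) + 7 + (-5) + (-4) = -9
σ = (4, 3, 2, 1): (-7) + 7 + 24 + 19 = 43
Optimal value attained by: σ = (4, 3, 1, 2).
Answer: det⊕(W) = -9; verdict: NONSINGULAR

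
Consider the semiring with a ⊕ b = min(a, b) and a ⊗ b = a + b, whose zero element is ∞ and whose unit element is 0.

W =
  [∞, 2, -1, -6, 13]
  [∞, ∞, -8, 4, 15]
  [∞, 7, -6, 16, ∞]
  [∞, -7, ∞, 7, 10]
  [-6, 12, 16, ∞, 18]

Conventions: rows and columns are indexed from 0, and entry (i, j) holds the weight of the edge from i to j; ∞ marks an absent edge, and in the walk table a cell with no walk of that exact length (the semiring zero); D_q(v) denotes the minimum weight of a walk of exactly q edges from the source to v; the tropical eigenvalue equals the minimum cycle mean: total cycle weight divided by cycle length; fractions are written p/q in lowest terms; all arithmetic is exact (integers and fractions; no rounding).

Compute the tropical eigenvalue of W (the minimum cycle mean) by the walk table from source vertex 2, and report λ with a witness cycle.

q=0: [∞, ∞, 0, ∞, ∞]
q=1: [∞, 7, -6, 16, ∞]
q=2: [∞, 1, -12, 10, 22]
q=3: [16, -5, -18, 4, 16]
q=4: [10, -11, -24, -2, 10]
q=5: [4, -17, -30, -8, 4]
Optimal cycle mean attained by: cycle 2->2, total (-6), length 1.
Answer: λ = -6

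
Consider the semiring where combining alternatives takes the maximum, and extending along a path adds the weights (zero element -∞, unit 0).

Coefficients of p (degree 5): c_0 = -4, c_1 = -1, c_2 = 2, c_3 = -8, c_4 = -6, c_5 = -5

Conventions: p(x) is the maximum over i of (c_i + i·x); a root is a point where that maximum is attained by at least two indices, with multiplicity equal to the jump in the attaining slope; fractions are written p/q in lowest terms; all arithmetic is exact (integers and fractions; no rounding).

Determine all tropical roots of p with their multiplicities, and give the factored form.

hull edge (i=0, c=-4) to (i=2, c=2): slope 3, span 2
hull edge (i=2, c=2) to (i=5, c=-5): slope -7/3, span 3
Factored form: p(x) = -5 ⊗ (x ⊕ (-3)) ⊗ (x ⊕ (-3)) ⊗ (x ⊕ 7/3) ⊗ (x ⊕ 7/3) ⊗ (x ⊕ 7/3)
Answer: roots = -3 (mult 2), 7/3 (mult 3)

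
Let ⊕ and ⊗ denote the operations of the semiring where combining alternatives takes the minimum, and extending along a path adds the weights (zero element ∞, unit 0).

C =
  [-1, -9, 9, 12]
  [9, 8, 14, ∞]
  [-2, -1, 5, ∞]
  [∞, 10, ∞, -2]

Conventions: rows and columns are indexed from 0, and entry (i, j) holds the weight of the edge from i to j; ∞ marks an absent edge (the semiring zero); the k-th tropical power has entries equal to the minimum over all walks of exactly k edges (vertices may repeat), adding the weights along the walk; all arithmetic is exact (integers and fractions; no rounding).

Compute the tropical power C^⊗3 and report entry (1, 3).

C^⊗2:
  [-2, -10, 5, 10]
  [8, 0, 18, 21]
  [-3, -11, 7, 10]
  [19, 8, 24, -4]
C^⊗3:
  [-3, -11, 4, 8]
  [7, -1, 14, 19]
  [-4, -12, 3, 8]
  [17, 6, 22, -6]
Key observation: the optimum is the walk 1->0->3->3, with weight 9 + 12 + (-2) = 19.
Optimal value attained by: walk 1->0->3->3.
Answer: (C^⊗3)[1][3] = 19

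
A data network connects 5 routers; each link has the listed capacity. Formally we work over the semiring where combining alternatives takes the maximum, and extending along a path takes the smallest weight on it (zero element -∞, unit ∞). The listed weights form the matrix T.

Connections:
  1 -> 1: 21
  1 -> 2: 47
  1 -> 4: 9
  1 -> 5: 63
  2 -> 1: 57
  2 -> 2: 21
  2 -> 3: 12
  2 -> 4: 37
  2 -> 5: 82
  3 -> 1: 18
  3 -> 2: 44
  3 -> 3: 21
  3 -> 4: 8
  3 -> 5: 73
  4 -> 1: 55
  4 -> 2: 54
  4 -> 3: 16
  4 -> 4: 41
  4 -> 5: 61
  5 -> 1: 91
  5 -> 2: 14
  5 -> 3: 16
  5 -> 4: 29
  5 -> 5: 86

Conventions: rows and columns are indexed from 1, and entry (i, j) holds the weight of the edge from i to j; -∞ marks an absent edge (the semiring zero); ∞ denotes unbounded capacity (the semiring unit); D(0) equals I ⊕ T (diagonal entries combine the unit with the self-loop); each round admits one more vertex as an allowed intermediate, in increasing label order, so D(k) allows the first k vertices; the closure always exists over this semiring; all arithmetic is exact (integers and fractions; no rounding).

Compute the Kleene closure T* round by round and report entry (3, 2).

D(0):
  [∞, 47, -∞, 9, 63]
  [57, ∞, 12, 37, 82]
  [18, 44, ∞, 8, 73]
  [55, 54, 16, ∞, 61]
  [91, 14, 16, 29, ∞]
D(1):
  [∞, 47, -∞, 9, 63]
  [57, ∞, 12, 37, 82]
  [18, 44, ∞, 9, 73]
  [55, 54, 16, ∞, 61]
  [91, 47, 16, 29, ∞]
D(2):
  [∞, 47, 12, 37, 63]
  [57, ∞, 12, 37, 82]
  [44, 44, ∞, 37, 73]
  [55, 54, 16, ∞, 61]
  [91, 47, 16, 37, ∞]
D(3):
  [∞, 47, 12, 37, 63]
  [57, ∞, 12, 37, 82]
  [44, 44, ∞, 37, 73]
  [55, 54, 16, ∞, 61]
  [91, 47, 16, 37, ∞]
D(4):
  [∞, 47, 16, 37, 63]
  [57, ∞, 16, 37, 82]
  [44, 44, ∞, 37, 73]
  [55, 54, 16, ∞, 61]
  [91, 47, 16, 37, ∞]
D(5):
  [∞, 47, 16, 37, 63]
  [82, ∞, 16, 37, 82]
  [73, 47, ∞, 37, 73]
  [61, 54, 16, ∞, 61]
  [91, 47, 16, 37, ∞]
Answer: T*[3][2] = 47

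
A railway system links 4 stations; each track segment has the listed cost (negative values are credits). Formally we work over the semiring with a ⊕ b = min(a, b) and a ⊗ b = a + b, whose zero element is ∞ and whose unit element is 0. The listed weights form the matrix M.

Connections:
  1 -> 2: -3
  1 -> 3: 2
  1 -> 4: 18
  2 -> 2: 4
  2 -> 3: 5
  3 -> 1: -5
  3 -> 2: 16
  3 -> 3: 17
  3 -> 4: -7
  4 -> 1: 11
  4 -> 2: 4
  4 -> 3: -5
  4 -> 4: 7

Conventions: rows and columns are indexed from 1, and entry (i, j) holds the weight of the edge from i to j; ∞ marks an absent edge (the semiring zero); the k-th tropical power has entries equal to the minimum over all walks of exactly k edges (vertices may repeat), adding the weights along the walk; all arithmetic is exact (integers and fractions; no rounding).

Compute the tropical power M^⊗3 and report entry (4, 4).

M^⊗2:
  [-3, 1, 2, -5]
  [0, 8, 9, -2]
  [4, -8, -12, 0]
  [-10, 8, 2, -12]
M^⊗3:
  [-3, -6, -10, -5]
  [4, -3, -7, 2]
  [-17, -4, -5, -19]
  [-3, -13, -17, -5]
Key observation: the optimum is the walk 4->3->4->4, with weight (-5) + (-7) + 7 = -5.
Optimal value attained by: walk 4->3->4->4.
Answer: (M^⊗3)[4][4] = -5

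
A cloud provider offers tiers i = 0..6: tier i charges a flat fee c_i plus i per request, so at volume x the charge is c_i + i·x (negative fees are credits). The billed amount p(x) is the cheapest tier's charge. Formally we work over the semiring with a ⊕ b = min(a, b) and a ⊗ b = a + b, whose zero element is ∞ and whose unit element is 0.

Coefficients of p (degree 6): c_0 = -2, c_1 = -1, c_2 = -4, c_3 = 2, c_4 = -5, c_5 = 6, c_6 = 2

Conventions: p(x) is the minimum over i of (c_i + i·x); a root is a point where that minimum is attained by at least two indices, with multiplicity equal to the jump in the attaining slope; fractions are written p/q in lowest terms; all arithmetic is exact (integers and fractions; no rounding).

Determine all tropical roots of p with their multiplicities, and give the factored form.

hull edge (i=0, c=-2) to (i=2, c=-4): slope -1, span 2
hull edge (i=2, c=-4) to (i=4, c=-5): slope -1/2, span 2
hull edge (i=4, c=-5) to (i=6, c=2): slope 7/2, span 2
Factored form: p(x) = 2 ⊗ (x ⊕ (-7/2)) ⊗ (x ⊕ (-7/2)) ⊗ (x ⊕ 1/2) ⊗ (x ⊕ 1/2) ⊗ (x ⊕ 1) ⊗ (x ⊕ 1)
Answer: roots = -7/2 (mult 2), 1/2 (mult 2), 1 (mult 2)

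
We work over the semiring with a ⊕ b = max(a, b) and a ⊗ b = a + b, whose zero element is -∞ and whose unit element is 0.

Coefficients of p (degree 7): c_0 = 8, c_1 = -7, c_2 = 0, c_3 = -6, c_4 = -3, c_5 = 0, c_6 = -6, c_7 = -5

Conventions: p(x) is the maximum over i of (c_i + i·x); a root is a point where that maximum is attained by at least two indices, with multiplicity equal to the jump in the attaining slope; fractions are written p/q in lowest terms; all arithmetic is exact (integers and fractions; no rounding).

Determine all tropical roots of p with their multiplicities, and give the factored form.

hull edge (i=0, c=8) to (i=5, c=0): slope -8/5, span 5
hull edge (i=5, c=0) to (i=7, c=-5): slope -5/2, span 2
Factored form: p(x) = -5 ⊗ (x ⊕ 8/5) ⊗ (x ⊕ 8/5) ⊗ (x ⊕ 8/5) ⊗ (x ⊕ 8/5) ⊗ (x ⊕ 8/5) ⊗ (x ⊕ 5/2) ⊗ (x ⊕ 5/2)
Answer: roots = 8/5 (mult 5), 5/2 (mult 2)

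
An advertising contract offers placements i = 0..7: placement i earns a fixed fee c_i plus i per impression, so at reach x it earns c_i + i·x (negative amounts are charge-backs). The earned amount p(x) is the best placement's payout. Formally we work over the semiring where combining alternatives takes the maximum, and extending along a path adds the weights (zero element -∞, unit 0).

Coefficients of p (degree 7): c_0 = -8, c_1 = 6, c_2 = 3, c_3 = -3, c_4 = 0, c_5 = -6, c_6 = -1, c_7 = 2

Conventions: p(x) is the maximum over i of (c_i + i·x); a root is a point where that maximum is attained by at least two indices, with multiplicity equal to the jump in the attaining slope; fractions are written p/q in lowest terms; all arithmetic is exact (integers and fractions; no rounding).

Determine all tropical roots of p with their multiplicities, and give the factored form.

hull edge (i=0, c=-8) to (i=1, c=6): slope 14, span 1
hull edge (i=1, c=6) to (i=7, c=2): slope -2/3, span 6
Factored form: p(x) = 2 ⊗ (x ⊕ (-14)) ⊗ (x ⊕ 2/3) ⊗ (x ⊕ 2/3) ⊗ (x ⊕ 2/3) ⊗ (x ⊕ 2/3) ⊗ (x ⊕ 2/3) ⊗ (x ⊕ 2/3)
Answer: roots = -14 (mult 1), 2/3 (mult 6)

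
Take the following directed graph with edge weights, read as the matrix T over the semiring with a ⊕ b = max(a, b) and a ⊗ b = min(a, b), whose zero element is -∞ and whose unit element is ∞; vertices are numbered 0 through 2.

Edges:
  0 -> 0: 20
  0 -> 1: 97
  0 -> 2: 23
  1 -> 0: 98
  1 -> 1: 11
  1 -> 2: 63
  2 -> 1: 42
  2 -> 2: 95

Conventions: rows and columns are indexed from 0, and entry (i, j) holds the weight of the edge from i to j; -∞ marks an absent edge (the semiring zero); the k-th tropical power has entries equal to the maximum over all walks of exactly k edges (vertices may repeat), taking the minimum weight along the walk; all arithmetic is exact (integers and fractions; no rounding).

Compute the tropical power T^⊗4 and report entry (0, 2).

T^⊗2:
  [97, 23, 63]
  [20, 97, 63]
  [42, 42, 95]
T^⊗3:
  [23, 97, 63]
  [97, 42, 63]
  [42, 42, 95]
T^⊗4:
  [97, 42, 63]
  [42, 97, 63]
  [42, 42, 95]
Key observation: the optimum is the walk 0->1->0->1->2, with weight 97 min 98 min 97 min 63 = 63.
Optimal value attained by: walk 0->1->0->1->2.
Answer: (T^⊗4)[0][2] = 63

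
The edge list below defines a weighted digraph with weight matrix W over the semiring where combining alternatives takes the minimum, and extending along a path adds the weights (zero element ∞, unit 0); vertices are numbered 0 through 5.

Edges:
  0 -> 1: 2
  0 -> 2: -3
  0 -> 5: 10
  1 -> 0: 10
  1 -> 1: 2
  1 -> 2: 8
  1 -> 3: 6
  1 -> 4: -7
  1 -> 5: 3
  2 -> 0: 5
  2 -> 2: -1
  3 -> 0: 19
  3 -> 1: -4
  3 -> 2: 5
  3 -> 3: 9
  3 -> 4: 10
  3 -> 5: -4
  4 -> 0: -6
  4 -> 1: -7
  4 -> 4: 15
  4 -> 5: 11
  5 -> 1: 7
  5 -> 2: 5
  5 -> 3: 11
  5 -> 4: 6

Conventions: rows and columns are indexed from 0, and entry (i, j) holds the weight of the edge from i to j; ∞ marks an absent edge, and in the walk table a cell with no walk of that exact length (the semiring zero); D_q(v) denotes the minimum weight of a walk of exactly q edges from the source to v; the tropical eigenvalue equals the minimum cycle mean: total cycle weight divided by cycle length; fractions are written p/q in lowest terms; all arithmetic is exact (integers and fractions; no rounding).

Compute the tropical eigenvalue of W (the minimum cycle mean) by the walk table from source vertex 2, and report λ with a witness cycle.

q=0: [∞, ∞, 0, ∞, ∞, ∞]
q=1: [5, ∞, -1, ∞, ∞, ∞]
q=2: [4, 7, -2, ∞, ∞, 15]
q=3: [3, 6, -3, 13, 0, 10]
q=4: [-6, -7, -4, 12, -1, 9]
q=5: [-7, -8, -9, -1, -14, -4]
q=6: [-20, -21, -10, -2, -15, -5]
Optimal cycle mean attained by: cycle 1->4->1, total (-7) + (-7), length 2.
Answer: λ = -7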